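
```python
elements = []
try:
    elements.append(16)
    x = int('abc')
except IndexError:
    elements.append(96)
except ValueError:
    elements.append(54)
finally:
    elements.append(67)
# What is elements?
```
[16, 54, 67]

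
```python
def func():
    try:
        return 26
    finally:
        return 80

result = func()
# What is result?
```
80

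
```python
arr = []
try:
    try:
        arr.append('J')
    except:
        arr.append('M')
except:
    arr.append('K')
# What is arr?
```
['J']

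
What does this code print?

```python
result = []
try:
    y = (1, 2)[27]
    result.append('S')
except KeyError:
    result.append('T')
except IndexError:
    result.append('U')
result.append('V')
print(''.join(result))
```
UV

IndexError is caught by its specific handler, not KeyError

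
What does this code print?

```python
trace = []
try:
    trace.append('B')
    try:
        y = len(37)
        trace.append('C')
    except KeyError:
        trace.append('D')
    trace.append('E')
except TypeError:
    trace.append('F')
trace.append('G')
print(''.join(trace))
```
BFG

Inner handler doesn't match, propagates to outer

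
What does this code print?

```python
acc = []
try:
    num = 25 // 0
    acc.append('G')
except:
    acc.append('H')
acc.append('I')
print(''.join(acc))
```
HI

Exception raised in try, caught by bare except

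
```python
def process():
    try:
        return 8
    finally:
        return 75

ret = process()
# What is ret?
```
75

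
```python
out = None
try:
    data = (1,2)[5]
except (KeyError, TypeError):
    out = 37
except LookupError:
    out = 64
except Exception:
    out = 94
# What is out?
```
64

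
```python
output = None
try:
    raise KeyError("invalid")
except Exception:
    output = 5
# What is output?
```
5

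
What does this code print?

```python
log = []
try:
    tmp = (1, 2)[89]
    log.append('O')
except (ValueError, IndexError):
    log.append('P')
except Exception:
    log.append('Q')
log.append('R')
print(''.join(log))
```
PR

IndexError matches tuple containing it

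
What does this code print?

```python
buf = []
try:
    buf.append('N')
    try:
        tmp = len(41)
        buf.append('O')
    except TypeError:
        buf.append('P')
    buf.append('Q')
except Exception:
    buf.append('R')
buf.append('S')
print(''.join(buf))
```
NPQS

Inner exception caught by inner handler, outer continues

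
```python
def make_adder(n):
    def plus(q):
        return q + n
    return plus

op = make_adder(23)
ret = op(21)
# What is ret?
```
44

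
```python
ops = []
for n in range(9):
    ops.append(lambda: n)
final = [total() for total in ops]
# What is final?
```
[8, 8, 8, 8, 8, 8, 8, 8, 8]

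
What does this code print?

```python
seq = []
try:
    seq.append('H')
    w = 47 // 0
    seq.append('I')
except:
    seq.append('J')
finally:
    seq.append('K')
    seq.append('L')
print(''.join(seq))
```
HJKL

Code before exception runs, then except, then all of finally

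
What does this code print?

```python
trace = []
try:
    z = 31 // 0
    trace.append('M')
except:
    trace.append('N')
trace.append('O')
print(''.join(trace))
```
NO

Exception raised in try, caught by bare except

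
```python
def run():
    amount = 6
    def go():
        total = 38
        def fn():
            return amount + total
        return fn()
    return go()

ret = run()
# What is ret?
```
44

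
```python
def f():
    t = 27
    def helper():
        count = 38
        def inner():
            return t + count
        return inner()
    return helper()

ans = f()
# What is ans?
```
65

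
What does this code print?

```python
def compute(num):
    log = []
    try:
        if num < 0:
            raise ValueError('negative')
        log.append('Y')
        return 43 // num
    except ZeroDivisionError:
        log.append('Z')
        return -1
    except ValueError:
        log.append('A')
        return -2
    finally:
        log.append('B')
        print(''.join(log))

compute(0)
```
YZB

num=0 causes ZeroDivisionError, caught, finally prints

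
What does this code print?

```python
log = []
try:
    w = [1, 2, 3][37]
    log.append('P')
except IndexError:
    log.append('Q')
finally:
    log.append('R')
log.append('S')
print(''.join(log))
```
QRS

finally always runs, even after exception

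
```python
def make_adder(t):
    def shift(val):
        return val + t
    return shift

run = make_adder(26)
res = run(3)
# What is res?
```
29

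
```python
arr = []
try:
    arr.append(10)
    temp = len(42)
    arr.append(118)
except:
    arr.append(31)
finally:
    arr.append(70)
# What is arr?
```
[10, 31, 70]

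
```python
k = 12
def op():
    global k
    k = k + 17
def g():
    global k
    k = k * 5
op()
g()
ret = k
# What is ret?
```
145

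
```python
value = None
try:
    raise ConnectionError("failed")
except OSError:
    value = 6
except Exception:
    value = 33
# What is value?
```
6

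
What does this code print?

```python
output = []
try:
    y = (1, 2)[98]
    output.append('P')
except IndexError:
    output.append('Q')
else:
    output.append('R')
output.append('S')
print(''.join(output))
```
QS

else block skipped when exception is caught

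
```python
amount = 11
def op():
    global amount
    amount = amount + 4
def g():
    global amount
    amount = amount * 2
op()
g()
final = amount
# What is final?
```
30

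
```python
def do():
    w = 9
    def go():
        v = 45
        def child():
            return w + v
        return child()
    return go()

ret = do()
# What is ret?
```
54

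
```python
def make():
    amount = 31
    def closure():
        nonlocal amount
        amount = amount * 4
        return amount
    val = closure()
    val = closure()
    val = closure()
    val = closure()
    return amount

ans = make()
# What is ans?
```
7936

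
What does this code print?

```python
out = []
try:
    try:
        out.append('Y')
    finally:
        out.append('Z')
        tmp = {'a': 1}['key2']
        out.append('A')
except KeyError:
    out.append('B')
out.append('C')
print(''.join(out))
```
YZBC

Exception in inner finally caught by outer except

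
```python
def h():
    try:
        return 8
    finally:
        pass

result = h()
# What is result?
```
8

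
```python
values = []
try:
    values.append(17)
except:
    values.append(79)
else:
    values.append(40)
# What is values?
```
[17, 40]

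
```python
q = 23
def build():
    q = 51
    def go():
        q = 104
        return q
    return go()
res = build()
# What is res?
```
104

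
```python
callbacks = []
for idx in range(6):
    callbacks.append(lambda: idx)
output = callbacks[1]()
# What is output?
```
5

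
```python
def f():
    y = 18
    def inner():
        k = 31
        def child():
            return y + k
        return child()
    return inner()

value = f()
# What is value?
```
49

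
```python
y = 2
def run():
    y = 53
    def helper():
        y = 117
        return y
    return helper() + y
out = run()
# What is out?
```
170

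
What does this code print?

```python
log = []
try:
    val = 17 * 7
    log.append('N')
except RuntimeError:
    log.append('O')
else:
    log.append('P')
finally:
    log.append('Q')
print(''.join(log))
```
NPQ

else runs before finally when no exception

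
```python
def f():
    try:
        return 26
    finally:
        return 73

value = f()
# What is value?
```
73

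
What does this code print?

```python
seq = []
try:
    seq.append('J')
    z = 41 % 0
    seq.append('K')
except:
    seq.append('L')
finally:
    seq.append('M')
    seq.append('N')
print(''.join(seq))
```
JLMN

Code before exception runs, then except, then all of finally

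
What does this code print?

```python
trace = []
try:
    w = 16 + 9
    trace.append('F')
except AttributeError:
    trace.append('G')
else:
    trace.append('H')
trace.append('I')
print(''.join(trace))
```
FHI

else block runs when no exception occurs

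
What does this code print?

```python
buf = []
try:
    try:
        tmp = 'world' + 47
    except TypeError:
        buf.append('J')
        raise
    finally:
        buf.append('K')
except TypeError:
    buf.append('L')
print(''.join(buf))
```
JKL

finally runs before re-raised exception propagates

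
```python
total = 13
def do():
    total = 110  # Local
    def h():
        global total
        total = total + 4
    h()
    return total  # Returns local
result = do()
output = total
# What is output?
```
17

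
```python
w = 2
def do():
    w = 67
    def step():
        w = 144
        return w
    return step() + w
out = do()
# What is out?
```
211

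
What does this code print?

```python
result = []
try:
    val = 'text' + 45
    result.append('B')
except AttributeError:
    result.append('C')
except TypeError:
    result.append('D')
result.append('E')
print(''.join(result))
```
DE

TypeError is caught by its specific handler, not AttributeError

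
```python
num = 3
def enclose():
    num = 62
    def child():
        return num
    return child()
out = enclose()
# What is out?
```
62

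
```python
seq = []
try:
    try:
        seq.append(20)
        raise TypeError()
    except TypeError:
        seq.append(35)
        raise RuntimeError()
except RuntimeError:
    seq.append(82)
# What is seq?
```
[20, 35, 82]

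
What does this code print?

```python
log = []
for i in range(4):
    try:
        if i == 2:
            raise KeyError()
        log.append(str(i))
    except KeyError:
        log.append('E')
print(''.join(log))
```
01E3

Exception on i=2 caught, loop continues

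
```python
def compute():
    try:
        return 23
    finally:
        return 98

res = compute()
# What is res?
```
98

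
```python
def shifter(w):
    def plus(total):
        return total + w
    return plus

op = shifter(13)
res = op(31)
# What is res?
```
44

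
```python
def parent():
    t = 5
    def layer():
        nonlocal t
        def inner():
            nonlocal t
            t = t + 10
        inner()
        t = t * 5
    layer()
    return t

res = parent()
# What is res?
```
75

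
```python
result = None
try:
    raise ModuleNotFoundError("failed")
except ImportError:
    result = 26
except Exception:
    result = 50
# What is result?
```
26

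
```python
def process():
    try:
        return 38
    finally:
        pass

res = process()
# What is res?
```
38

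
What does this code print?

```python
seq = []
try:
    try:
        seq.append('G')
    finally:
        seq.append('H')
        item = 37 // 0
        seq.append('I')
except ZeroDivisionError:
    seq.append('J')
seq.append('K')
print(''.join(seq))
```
GHJK

Exception in inner finally caught by outer except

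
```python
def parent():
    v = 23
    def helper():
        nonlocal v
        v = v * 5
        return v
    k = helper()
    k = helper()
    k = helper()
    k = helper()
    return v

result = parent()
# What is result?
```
14375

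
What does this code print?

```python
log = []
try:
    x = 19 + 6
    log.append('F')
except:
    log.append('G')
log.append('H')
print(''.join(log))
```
FH

No exception, try block completes normally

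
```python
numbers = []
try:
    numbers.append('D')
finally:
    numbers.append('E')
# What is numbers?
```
['D', 'E']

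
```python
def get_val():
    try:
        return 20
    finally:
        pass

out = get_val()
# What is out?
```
20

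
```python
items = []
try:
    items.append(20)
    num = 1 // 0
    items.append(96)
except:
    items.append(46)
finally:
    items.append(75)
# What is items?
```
[20, 46, 75]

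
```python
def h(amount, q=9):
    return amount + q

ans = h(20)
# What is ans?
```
29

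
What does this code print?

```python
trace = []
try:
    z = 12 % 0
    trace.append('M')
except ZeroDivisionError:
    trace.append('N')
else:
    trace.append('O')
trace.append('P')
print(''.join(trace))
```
NP

else block skipped when exception is caught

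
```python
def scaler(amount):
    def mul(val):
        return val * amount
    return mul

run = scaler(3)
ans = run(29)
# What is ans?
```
87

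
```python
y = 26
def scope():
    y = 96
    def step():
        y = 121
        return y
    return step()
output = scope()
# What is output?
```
121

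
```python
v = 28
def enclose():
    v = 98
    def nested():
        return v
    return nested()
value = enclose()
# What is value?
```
98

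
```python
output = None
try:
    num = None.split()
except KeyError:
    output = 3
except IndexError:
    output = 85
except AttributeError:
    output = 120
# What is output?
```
120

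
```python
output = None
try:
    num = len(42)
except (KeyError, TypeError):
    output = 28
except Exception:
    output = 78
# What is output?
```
28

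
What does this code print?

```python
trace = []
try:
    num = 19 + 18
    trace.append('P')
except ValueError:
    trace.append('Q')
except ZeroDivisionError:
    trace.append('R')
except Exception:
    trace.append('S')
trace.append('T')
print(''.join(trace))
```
PT

No exception, try block completes normally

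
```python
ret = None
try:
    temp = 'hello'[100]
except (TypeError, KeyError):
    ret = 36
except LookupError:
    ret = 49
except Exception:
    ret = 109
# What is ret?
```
49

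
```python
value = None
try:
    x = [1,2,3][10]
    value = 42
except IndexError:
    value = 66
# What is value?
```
66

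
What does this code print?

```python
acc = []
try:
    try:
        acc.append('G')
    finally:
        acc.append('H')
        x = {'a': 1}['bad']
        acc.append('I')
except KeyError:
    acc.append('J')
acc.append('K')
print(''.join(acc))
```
GHJK

Exception in inner finally caught by outer except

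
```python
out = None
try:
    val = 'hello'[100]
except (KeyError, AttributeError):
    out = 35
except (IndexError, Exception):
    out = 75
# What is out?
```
75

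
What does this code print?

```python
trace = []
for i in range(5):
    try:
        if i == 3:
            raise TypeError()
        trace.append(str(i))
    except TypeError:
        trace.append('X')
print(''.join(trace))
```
012X4

Exception on i=3 caught, loop continues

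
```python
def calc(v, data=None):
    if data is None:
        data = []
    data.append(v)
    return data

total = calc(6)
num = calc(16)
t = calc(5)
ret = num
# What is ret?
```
[16]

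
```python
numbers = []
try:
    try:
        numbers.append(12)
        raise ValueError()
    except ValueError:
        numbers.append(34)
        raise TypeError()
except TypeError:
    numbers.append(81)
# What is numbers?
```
[12, 34, 81]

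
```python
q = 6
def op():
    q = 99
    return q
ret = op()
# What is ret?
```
99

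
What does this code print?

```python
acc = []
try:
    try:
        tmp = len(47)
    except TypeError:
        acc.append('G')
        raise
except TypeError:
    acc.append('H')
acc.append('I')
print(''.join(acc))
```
GHI

raise without argument re-raises current exception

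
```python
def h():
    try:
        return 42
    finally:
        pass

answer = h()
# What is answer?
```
42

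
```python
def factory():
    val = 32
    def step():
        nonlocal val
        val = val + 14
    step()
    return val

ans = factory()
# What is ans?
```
46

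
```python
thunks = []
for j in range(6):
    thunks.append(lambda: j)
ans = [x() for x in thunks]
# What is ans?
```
[5, 5, 5, 5, 5, 5]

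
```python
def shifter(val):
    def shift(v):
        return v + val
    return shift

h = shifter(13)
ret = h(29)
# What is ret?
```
42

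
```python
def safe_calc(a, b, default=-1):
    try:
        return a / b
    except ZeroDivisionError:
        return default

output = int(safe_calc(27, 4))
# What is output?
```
6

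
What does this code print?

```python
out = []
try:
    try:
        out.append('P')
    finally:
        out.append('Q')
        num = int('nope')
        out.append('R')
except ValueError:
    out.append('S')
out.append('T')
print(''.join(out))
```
PQST

Exception in inner finally caught by outer except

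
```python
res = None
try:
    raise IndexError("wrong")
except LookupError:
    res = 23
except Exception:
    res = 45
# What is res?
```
23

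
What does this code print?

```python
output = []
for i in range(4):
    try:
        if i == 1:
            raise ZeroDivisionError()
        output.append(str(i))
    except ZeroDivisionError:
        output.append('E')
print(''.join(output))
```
0E23

Exception on i=1 caught, loop continues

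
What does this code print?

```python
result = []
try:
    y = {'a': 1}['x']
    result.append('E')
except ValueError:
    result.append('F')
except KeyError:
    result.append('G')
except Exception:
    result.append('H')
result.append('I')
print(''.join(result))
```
GI

KeyError matches before generic Exception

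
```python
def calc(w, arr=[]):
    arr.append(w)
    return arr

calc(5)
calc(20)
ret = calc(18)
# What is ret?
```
[5, 20, 18]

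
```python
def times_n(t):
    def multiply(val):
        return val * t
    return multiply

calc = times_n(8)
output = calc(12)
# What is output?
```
96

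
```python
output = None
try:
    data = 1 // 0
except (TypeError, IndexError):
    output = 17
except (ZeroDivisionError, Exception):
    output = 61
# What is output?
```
61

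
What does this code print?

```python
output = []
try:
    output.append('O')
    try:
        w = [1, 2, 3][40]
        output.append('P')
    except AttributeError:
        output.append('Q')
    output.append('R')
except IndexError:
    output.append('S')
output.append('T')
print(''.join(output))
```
OST

Inner handler doesn't match, propagates to outer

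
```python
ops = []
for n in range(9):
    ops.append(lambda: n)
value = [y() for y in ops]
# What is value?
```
[8, 8, 8, 8, 8, 8, 8, 8, 8]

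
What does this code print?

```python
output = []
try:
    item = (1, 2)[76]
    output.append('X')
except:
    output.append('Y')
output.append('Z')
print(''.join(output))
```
YZ

Exception raised in try, caught by bare except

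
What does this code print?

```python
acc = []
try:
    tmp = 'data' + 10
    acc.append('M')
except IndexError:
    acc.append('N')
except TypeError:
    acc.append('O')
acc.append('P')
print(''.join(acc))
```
OP

TypeError is caught by its specific handler, not IndexError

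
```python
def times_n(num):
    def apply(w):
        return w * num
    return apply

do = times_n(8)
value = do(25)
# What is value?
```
200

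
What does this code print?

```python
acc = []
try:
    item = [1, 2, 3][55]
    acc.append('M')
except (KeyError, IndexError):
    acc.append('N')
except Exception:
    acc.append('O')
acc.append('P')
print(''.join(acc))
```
NP

IndexError matches tuple containing it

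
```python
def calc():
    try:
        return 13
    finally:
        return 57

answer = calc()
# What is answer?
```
57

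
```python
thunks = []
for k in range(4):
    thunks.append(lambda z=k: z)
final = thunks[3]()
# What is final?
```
3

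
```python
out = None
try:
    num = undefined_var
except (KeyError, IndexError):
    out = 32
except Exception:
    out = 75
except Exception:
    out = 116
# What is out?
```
75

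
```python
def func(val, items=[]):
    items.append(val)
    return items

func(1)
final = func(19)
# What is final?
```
[1, 19]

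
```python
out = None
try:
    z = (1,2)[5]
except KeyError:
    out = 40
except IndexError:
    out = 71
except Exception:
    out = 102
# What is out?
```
71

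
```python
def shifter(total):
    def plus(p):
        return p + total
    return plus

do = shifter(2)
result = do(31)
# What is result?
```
33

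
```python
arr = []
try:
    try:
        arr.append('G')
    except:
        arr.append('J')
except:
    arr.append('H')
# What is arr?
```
['G']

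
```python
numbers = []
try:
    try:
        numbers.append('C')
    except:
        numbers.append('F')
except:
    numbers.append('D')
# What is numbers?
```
['C']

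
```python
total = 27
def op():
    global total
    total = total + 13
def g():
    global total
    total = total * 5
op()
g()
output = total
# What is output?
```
200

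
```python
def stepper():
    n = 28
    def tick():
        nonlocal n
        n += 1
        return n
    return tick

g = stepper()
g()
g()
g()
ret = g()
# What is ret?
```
32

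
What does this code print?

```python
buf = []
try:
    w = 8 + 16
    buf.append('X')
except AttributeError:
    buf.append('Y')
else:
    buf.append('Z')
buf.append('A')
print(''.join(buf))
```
XZA

else block runs when no exception occurs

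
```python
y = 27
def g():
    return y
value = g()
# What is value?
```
27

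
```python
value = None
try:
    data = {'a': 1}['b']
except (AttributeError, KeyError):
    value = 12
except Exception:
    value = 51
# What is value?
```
12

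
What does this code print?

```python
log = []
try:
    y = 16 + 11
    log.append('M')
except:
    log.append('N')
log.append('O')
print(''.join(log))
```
MO

No exception, try block completes normally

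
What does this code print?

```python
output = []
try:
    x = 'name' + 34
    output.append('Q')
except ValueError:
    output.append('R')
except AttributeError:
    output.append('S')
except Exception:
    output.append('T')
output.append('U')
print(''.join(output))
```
TU

TypeError not specifically caught, falls to Exception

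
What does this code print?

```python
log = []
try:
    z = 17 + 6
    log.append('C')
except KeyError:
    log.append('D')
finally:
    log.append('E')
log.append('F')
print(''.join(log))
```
CEF

finally runs after normal execution too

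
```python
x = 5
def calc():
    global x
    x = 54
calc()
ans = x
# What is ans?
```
54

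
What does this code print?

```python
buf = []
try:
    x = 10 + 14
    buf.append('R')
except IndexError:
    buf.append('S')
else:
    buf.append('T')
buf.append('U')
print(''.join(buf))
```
RTU

else block runs when no exception occurs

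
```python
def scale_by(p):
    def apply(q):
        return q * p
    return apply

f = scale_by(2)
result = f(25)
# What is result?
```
50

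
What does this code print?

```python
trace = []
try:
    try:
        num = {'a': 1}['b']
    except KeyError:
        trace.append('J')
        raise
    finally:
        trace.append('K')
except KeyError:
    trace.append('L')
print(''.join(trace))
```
JKL

finally runs before re-raised exception propagates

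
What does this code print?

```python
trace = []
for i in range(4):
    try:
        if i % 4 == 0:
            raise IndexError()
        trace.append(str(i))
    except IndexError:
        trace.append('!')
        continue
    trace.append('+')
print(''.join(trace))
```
!1+2+3+

continue in except skips rest of loop body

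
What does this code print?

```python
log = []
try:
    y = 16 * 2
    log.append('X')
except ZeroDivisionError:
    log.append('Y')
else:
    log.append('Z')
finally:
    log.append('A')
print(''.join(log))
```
XZA

else runs before finally when no exception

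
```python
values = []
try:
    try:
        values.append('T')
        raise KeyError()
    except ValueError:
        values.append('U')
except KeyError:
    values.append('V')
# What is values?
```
['T', 'V']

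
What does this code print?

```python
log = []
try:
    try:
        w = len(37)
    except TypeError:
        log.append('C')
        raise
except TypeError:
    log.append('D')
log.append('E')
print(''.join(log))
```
CDE

raise without argument re-raises current exception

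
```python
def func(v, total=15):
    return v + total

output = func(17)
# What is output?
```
32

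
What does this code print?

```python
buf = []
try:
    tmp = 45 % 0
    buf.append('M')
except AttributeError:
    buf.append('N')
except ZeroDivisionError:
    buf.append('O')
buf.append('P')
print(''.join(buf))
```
OP

ZeroDivisionError is caught by its specific handler, not AttributeError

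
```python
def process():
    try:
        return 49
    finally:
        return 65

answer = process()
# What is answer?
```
65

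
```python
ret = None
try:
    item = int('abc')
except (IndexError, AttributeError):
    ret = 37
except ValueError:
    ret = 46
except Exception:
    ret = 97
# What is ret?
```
46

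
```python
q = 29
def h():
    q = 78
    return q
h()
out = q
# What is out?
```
29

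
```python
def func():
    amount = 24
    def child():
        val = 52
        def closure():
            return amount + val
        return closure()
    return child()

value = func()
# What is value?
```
76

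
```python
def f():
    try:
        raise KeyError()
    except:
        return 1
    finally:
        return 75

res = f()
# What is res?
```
75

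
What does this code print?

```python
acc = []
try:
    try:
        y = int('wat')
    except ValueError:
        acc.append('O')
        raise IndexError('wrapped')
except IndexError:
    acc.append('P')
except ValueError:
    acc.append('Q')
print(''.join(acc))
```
OP

New IndexError raised, caught by outer IndexError handler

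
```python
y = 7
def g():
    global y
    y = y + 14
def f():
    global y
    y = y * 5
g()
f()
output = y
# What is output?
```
105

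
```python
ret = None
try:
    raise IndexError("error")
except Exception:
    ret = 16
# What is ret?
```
16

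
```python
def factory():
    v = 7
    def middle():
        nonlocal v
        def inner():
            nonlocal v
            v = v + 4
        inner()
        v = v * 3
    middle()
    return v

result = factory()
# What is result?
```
33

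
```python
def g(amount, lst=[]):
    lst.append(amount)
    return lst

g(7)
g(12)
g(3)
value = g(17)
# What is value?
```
[7, 12, 3, 17]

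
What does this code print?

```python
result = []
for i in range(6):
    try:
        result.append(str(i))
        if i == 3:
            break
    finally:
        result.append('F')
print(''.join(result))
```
0F1F2F3F

finally runs even when breaking out of loop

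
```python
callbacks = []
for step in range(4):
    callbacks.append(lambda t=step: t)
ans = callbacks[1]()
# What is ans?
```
1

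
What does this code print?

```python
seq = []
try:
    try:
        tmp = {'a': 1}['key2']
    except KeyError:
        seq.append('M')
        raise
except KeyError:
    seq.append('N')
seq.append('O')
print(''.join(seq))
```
MNO

raise without argument re-raises current exception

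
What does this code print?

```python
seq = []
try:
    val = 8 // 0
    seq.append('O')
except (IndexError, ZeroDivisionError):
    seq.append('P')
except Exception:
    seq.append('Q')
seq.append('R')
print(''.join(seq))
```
PR

ZeroDivisionError matches tuple containing it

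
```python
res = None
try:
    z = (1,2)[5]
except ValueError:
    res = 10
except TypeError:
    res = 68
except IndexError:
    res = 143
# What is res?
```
143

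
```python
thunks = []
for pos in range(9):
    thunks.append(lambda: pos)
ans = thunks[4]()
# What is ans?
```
8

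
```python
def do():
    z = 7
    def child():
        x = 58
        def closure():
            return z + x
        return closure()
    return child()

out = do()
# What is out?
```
65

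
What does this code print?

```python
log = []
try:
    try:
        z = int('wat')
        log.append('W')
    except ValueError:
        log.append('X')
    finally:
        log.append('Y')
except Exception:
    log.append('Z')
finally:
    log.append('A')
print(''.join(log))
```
XYA

Both finally blocks run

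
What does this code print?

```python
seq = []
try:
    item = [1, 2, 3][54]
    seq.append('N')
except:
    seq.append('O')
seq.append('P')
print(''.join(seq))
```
OP

Exception raised in try, caught by bare except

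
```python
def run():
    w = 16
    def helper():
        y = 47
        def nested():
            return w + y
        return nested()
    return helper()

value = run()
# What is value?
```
63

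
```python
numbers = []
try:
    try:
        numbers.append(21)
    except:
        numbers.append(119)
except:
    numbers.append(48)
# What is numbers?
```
[21]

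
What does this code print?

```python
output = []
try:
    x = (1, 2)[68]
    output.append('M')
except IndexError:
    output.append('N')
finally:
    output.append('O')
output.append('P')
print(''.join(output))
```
NOP

finally always runs, even after exception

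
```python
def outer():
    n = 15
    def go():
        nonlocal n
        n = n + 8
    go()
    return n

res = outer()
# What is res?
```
23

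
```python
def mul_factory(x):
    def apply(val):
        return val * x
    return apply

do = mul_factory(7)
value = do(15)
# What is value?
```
105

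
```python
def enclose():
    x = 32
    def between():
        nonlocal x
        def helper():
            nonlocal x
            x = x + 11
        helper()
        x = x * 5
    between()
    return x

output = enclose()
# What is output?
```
215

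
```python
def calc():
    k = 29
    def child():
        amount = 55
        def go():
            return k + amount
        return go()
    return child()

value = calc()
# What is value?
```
84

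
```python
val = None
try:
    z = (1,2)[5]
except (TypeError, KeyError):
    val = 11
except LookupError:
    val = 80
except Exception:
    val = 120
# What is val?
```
80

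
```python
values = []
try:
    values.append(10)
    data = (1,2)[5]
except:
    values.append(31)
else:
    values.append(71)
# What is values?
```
[10, 31]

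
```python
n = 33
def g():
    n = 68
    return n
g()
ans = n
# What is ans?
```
33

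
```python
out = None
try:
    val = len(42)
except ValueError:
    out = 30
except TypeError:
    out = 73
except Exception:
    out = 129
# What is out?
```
73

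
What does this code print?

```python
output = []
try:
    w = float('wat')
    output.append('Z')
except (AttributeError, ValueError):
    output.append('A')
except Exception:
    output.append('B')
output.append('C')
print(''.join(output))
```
AC

ValueError matches tuple containing it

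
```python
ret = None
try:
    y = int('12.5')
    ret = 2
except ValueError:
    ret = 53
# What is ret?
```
53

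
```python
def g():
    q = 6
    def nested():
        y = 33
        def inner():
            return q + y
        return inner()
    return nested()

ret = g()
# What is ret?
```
39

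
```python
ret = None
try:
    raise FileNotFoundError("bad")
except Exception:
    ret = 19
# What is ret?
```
19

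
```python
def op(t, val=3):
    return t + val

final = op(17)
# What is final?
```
20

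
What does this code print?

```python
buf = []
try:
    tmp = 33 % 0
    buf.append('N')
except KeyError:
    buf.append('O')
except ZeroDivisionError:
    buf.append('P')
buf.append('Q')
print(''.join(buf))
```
PQ

ZeroDivisionError is caught by its specific handler, not KeyError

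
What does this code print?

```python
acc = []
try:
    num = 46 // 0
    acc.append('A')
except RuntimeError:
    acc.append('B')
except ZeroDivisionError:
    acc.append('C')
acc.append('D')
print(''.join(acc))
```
CD

ZeroDivisionError is caught by its specific handler, not RuntimeError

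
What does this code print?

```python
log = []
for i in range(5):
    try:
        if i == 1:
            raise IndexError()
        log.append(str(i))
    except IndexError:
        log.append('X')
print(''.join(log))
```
0X234

Exception on i=1 caught, loop continues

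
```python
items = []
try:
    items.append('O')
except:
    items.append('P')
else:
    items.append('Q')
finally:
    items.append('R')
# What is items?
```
['O', 'Q', 'R']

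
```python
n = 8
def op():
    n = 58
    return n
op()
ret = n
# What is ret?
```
8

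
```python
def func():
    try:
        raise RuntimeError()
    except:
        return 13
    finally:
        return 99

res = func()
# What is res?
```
99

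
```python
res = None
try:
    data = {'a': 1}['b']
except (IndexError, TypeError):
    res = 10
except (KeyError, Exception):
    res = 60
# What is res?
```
60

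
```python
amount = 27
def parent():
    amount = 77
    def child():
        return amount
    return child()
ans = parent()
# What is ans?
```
77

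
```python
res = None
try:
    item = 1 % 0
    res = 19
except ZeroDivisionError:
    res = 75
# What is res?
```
75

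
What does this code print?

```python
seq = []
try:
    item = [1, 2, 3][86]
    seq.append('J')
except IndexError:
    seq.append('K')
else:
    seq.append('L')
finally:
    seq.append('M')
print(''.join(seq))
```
KM

Exception: except runs, else skipped, finally runs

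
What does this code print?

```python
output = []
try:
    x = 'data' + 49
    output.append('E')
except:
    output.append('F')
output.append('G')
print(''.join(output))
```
FG

Exception raised in try, caught by bare except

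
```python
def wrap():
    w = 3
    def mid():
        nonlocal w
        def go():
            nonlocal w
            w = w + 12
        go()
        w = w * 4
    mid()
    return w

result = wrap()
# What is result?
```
60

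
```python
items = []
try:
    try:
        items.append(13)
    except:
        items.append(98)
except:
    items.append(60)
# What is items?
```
[13]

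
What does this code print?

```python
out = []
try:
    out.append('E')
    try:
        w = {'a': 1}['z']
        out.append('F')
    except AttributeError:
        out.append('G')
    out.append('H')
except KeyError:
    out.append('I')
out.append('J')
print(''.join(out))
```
EIJ

Inner handler doesn't match, propagates to outer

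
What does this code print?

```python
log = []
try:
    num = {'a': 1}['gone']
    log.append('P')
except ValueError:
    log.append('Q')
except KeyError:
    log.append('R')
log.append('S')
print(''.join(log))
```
RS

KeyError is caught by its specific handler, not ValueError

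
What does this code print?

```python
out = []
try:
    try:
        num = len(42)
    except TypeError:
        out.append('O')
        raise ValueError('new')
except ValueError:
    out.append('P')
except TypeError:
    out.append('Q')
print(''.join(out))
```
OP

New ValueError raised, caught by outer ValueError handler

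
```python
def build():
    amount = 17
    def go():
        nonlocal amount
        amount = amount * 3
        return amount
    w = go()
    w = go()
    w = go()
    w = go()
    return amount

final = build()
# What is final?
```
1377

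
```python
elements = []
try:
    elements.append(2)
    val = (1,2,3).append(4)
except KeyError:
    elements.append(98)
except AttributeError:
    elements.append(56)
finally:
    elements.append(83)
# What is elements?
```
[2, 56, 83]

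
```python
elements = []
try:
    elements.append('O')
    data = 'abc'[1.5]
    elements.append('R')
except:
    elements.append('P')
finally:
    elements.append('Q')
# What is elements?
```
['O', 'P', 'Q']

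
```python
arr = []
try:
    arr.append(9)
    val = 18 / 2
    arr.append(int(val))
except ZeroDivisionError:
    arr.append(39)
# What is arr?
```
[9, 9]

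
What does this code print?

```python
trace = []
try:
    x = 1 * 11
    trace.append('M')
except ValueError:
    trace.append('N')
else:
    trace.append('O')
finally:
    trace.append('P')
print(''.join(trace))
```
MOP

else runs before finally when no exception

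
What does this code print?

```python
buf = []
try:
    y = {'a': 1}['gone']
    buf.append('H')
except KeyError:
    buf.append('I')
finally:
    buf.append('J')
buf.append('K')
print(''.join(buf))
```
IJK

finally always runs, even after exception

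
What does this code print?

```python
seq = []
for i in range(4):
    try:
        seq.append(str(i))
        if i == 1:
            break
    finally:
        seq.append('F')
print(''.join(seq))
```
0F1F

finally runs even when breaking out of loop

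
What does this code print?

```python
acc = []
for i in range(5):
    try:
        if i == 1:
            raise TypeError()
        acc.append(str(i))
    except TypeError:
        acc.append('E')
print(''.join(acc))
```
0E234

Exception on i=1 caught, loop continues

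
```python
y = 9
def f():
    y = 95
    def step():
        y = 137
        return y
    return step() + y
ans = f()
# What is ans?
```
232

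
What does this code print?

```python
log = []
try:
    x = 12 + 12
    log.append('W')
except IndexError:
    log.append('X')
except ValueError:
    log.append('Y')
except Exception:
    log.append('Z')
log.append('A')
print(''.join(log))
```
WA

No exception, try block completes normally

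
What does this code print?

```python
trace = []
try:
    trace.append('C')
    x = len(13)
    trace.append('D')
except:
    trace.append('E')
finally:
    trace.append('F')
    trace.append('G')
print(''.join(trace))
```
CEFG

Code before exception runs, then except, then all of finally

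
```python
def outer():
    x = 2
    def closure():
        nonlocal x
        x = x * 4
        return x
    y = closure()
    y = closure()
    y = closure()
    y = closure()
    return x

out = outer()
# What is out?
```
512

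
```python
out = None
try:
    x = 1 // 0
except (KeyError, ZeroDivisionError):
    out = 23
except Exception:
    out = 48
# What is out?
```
23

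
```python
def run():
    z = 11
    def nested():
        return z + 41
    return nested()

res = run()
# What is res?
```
52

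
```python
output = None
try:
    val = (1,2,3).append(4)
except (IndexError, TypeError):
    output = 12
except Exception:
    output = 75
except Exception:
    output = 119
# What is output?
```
75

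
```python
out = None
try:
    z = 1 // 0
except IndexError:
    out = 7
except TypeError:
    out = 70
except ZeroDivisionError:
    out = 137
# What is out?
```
137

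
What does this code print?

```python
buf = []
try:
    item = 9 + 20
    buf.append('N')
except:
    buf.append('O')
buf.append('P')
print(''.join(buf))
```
NP

No exception, try block completes normally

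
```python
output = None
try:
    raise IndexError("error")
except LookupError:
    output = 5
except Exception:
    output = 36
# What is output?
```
5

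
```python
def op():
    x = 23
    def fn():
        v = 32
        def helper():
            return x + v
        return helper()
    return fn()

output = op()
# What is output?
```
55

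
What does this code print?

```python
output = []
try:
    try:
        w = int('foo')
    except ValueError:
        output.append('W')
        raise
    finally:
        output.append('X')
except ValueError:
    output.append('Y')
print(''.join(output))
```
WXY

finally runs before re-raised exception propagates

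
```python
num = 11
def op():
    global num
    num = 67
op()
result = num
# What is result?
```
67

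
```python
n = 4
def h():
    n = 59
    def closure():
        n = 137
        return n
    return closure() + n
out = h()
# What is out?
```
196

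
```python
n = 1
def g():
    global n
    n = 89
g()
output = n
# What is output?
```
89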